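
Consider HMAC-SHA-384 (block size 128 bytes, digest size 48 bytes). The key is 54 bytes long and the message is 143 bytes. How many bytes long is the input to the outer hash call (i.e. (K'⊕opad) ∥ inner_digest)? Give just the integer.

Key is 54 ≤ 128 bytes, zero-padded: |K'| = 128.
Outer input = (K'⊕opad) ∥ H(inner) → 128 + 48 = 176 bytes.

176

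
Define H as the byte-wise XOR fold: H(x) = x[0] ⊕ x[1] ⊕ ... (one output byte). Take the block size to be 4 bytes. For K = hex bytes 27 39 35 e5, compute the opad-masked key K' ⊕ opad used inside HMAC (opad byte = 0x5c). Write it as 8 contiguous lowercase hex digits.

Key hex bytes 27 39 35 e5 is exactly B = 4 bytes: K' = 27 39 35 e5.
XOR each byte with 0x5c: 27⊕5c=7b, 39⊕5c=65, 35⊕5c=69, e5⊕5c=b9.

7b6569b9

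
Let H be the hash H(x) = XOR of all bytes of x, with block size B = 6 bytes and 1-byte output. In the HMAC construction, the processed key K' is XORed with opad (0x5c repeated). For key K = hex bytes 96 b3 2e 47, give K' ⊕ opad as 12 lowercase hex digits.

caef721b5c5c

Key hex bytes 96 b3 2e 47 is 4 bytes ≤ B = 6; zero-pad to 6 bytes: K' = 96 b3 2e 47 00 00.
XOR each byte with 0x5c: 96⊕5c=ca, b3⊕5c=ef, 2e⊕5c=72, 47⊕5c=1b, 00⊕5c=5c, 00⊕5c=5c.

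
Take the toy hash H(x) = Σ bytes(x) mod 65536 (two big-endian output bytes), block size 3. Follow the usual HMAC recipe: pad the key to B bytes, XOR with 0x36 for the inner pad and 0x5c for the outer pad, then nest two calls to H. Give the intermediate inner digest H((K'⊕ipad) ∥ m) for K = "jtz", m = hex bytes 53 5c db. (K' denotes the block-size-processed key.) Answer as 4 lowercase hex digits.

Key "jtz" = 6a 74 7a is exactly B = 3 bytes: K' = 6a 74 7a.
K' ⊕ ipad = 5c 42 4c.
Inner input = 5c 42 4c ∥ 53 5c db.
Inner hash: sum = 92+66+76+83+92+219 = 628 → 02 74.

0274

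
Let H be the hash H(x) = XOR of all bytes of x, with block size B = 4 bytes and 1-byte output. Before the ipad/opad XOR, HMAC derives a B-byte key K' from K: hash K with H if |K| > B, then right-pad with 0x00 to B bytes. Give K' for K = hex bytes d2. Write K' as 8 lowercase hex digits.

d2000000

Key hex bytes d2 is 1 byte ≤ B = 4; zero-pad to 4 bytes: K' = d2 00 00 00.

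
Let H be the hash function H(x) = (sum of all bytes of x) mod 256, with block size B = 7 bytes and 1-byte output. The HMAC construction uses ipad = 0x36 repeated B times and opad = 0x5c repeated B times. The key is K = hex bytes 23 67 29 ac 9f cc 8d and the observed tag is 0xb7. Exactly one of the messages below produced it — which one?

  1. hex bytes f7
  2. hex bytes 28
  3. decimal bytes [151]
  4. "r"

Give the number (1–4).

Key hex bytes 23 67 29 ac 9f cc 8d is exactly B = 7 bytes: K' = 23 67 29 ac 9f cc 8d.
K' ⊕ ipad = 15 51 1f 9a a9 fa bb; K' ⊕ opad = 7f 3b 75 f0 c3 90 d1.
m1: inner = H(15 51 1f 9a a9 fa bb f7) = 74; tag = H(7f 3b 75 f0 c3 90 d1 74) = b7 ← matches
m2: inner = H(15 51 1f 9a a9 fa bb 28) = a5; tag = H(7f 3b 75 f0 c3 90 d1 a5) = e8
m3: inner = H(15 51 1f 9a a9 fa bb 97) = 14; tag = H(7f 3b 75 f0 c3 90 d1 14) = 57
m4: inner = H(15 51 1f 9a a9 fa bb 72) = ef; tag = H(7f 3b 75 f0 c3 90 d1 ef) = 32

1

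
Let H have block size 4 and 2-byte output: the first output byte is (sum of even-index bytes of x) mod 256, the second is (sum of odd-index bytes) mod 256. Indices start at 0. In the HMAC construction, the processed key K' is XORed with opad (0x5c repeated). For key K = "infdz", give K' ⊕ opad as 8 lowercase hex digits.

Key "infdz" = 69 6e 66 64 7a is 5 bytes > B = 4, so hash it first: H(key) = 49 d2, then zero-pad to 4 bytes: K' = 49 d2 00 00.
XOR each byte with 0x5c: 49⊕5c=15, d2⊕5c=8e, 00⊕5c=5c, 00⊕5c=5c.

158e5c5c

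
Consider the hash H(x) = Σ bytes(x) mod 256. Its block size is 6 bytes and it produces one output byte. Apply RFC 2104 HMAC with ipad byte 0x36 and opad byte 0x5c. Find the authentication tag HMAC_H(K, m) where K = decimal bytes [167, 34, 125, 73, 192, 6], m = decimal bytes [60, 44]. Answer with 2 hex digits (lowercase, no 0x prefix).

Key decimal bytes [167, 34, 125, 73, 192, 6] = a7 22 7d 49 c0 06 is exactly B = 6 bytes: K' = a7 22 7d 49 c0 06.
K' ⊕ ipad = 91 14 4b 7f f6 30.  K' ⊕ opad = fb 7e 21 15 9c 5a.
Inner input = (K'⊕ipad) ∥ m = 91 14 4b 7f f6 30 ∥ 3c 2c.
Inner hash: sum = 145+20+75+127+246+48+60+44 = 765; mod 256 = 253 → fd.
Outer input = (K'⊕opad) ∥ inner = fb 7e 21 15 9c 5a ∥ fd.
Outer hash (tag): sum = 251+126+33+21+156+90+253 = 930; mod 256 = 162 → a2.

a2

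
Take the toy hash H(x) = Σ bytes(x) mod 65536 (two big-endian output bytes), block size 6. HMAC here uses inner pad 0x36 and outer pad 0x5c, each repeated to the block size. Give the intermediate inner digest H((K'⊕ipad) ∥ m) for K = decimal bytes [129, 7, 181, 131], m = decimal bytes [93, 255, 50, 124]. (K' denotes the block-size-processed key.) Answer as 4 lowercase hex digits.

Key decimal bytes [129, 7, 181, 131] = 81 07 b5 83 is 4 bytes ≤ B = 6; zero-pad to 6 bytes: K' = 81 07 b5 83 00 00.
K' ⊕ ipad = b7 31 83 b5 36 36.
Inner input = b7 31 83 b5 36 36 ∥ 5d ff 32 7c.
Inner hash: sum = 183+49+131+181+54+54+93+255+50+124 = 1174 → 04 96.

0496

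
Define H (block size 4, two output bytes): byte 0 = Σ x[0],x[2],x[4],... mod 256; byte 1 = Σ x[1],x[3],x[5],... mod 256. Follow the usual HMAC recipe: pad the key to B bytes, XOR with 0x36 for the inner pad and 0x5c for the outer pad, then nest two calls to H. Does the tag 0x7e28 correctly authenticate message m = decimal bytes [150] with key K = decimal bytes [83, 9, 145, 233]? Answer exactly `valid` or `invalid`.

Key decimal bytes [83, 9, 145, 233] = 53 09 91 e9 is exactly B = 4 bytes: K' = 53 09 91 e9.
K' ⊕ ipad = 65 3f a7 df; K' ⊕ opad = 0f 55 cd b5.
Inner hash: even-index sum = 418 mod 256 = 162; odd-index sum = 286 mod 256 = 30 → a2 1e.
Outer hash (recomputed tag): even-index sum = 382 mod 256 = 126; odd-index sum = 296 mod 256 = 40 → 7e 28.
Recomputed tag = 7e28; claimed = 7e28 → match.

valid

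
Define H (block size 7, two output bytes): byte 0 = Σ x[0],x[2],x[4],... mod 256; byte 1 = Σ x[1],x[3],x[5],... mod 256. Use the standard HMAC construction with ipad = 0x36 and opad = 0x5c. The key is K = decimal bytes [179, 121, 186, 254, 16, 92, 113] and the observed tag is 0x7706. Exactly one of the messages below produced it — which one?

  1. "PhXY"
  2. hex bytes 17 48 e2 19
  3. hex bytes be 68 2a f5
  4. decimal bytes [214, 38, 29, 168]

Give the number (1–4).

Key decimal bytes [179, 121, 186, 254, 16, 92, 113] = b3 79 ba fe 10 5c 71 is exactly B = 7 bytes: K' = b3 79 ba fe 10 5c 71.
K' ⊕ ipad = 85 4f 8c c8 26 6a 47; K' ⊕ opad = ef 25 e6 a2 4c 00 2d.
m1: inner = H(85 4f 8c c8 26 6a 47 50 68 58 59) = 3f 29; tag = H(ef 25 e6 a2 4c 00 2d 3f 29) = 7706 ← matches
m2: inner = H(85 4f 8c c8 26 6a 47 17 48 e2 19) = df 7a; tag = H(ef 25 e6 a2 4c 00 2d df 7a) = c8a6
m3: inner = H(85 4f 8c c8 26 6a 47 be 68 2a f5) = db 69; tag = H(ef 25 e6 a2 4c 00 2d db 69) = b7a2
m4: inner = H(85 4f 8c c8 26 6a 47 d6 26 1d a8) = 4c 74; tag = H(ef 25 e6 a2 4c 00 2d 4c 74) = c213

1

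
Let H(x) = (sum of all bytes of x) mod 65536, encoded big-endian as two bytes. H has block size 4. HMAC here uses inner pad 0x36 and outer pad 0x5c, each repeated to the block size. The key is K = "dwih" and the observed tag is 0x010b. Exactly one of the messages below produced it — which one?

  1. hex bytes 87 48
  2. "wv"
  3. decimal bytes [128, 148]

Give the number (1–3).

2

Key "dwih" = 64 77 69 68 is exactly B = 4 bytes: K' = 64 77 69 68.
K' ⊕ ipad = 52 41 5f 5e; K' ⊕ opad = 38 2b 35 34.
m1: inner = H(52 41 5f 5e 87 48) = 02 1f; tag = H(38 2b 35 34 02 1f) = 00ed
m2: inner = H(52 41 5f 5e 77 76) = 02 3d; tag = H(38 2b 35 34 02 3d) = 010b ← matches
m3: inner = H(52 41 5f 5e 80 94) = 02 64; tag = H(38 2b 35 34 02 64) = 0132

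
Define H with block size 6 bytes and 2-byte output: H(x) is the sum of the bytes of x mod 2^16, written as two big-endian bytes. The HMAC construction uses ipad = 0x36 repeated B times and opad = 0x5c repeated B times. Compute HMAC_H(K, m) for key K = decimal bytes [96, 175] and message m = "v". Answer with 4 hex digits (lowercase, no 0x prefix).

Key decimal bytes [96, 175] = 60 af is 2 bytes ≤ B = 6; zero-pad to 6 bytes: K' = 60 af 00 00 00 00.
K' ⊕ ipad = 56 99 36 36 36 36.  K' ⊕ opad = 3c f3 5c 5c 5c 5c.
Inner input = (K'⊕ipad) ∥ m = 56 99 36 36 36 36 ∥ 76.
Inner hash: sum = 86+153+54+54+54+54+118 = 573 → 02 3d.
Outer input = (K'⊕opad) ∥ inner = 3c f3 5c 5c 5c 5c ∥ 02 3d.
Outer hash (tag): sum = 60+243+92+92+92+92+2+61 = 734 → 02 de.

02de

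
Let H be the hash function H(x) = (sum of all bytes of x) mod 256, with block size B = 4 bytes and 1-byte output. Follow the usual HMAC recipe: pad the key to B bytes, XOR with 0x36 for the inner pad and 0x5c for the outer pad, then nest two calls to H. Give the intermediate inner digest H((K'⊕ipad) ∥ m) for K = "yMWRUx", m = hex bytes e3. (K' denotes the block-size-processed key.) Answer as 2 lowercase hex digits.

8f

Key "yMWRUx" = 79 4d 57 52 55 78 is 6 bytes > B = 4, so hash it first: H(key) = 3c, then zero-pad to 4 bytes: K' = 3c 00 00 00.
K' ⊕ ipad = 0a 36 36 36.
Inner input = 0a 36 36 36 ∥ e3.
Inner hash: sum = 10+54+54+54+227 = 399; mod 256 = 143 → 8f.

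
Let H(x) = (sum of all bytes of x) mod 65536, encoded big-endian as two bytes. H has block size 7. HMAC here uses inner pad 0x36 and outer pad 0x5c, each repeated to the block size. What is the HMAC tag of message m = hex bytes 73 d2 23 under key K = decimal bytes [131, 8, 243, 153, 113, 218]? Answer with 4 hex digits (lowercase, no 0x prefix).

Key decimal bytes [131, 8, 243, 153, 113, 218] = 83 08 f3 99 71 da is 6 bytes ≤ B = 7; zero-pad to 7 bytes: K' = 83 08 f3 99 71 da 00.
K' ⊕ ipad = b5 3e c5 af 47 ec 36.  K' ⊕ opad = df 54 af c5 2d 86 5c.
Inner input = (K'⊕ipad) ∥ m = b5 3e c5 af 47 ec 36 ∥ 73 d2 23.
Inner hash: sum = 181+62+197+175+71+236+54+115+210+35 = 1336 → 05 38.
Outer input = (K'⊕opad) ∥ inner = df 54 af c5 2d 86 5c ∥ 05 38.
Outer hash (tag): sum = 223+84+175+197+45+134+92+5+56 = 1011 → 03 f3.

03f3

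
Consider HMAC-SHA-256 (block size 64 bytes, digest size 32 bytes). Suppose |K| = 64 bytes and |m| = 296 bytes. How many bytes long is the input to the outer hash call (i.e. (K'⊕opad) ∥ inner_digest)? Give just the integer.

Key is 64 ≤ 64 bytes, zero-padded: |K'| = 64.
Outer input = (K'⊕opad) ∥ H(inner) → 64 + 32 = 96 bytes.

96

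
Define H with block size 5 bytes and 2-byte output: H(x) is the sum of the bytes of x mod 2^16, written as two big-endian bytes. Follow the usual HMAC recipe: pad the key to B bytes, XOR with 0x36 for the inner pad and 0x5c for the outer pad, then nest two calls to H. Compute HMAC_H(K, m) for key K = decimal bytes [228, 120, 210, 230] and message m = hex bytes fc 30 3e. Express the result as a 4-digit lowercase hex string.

Key decimal bytes [228, 120, 210, 230] = e4 78 d2 e6 is 4 bytes ≤ B = 5; zero-pad to 5 bytes: K' = e4 78 d2 e6 00.
K' ⊕ ipad = d2 4e e4 d0 36.  K' ⊕ opad = b8 24 8e ba 5c.
Inner input = (K'⊕ipad) ∥ m = d2 4e e4 d0 36 ∥ fc 30 3e.
Inner hash: sum = 210+78+228+208+54+252+48+62 = 1140 → 04 74.
Outer input = (K'⊕opad) ∥ inner = b8 24 8e ba 5c ∥ 04 74.
Outer hash (tag): sum = 184+36+142+186+92+4+116 = 760 → 02 f8.

02f8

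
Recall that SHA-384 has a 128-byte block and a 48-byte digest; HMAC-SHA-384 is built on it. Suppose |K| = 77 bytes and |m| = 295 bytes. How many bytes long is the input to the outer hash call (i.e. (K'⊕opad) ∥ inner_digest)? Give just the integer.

176

Key is 77 ≤ 128 bytes, zero-padded: |K'| = 128.
Outer input = (K'⊕opad) ∥ H(inner) → 128 + 48 = 176 bytes.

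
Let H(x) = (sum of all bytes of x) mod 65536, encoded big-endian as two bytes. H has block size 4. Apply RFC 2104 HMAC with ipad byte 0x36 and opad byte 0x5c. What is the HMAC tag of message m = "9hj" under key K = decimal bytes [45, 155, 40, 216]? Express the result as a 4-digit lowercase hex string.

0311

Key decimal bytes [45, 155, 40, 216] = 2d 9b 28 d8 is exactly B = 4 bytes: K' = 2d 9b 28 d8.
K' ⊕ ipad = 1b ad 1e ee.  K' ⊕ opad = 71 c7 74 84.
Inner input = (K'⊕ipad) ∥ m = 1b ad 1e ee ∥ 39 68 6a.
Inner hash: sum = 27+173+30+238+57+104+106 = 735 → 02 df.
Outer input = (K'⊕opad) ∥ inner = 71 c7 74 84 ∥ 02 df.
Outer hash (tag): sum = 113+199+116+132+2+223 = 785 → 03 11.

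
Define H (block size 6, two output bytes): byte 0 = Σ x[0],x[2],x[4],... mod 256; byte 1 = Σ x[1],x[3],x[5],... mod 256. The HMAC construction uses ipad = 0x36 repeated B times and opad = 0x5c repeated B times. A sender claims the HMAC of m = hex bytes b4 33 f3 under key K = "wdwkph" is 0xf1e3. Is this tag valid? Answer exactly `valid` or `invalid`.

valid

Key "wdwkph" = 77 64 77 6b 70 68 is exactly B = 6 bytes: K' = 77 64 77 6b 70 68.
K' ⊕ ipad = 41 52 41 5d 46 5e; K' ⊕ opad = 2b 38 2b 37 2c 34.
Inner hash: even-index sum = 623 mod 256 = 111; odd-index sum = 320 mod 256 = 64 → 6f 40.
Outer hash (recomputed tag): even-index sum = 241 mod 256 = 241; odd-index sum = 227 mod 256 = 227 → f1 e3.
Recomputed tag = f1e3; claimed = f1e3 → match.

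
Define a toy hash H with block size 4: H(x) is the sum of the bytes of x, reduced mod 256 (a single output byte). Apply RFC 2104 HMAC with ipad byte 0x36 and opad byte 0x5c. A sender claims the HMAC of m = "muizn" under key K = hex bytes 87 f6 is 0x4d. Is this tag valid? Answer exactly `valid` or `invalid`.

Key hex bytes 87 f6 is 2 bytes ≤ B = 4; zero-pad to 4 bytes: K' = 87 f6 00 00.
K' ⊕ ipad = b1 c0 36 36; K' ⊕ opad = db aa 5c 5c.
Inner hash: sum = 177+192+54+54+109+117+105+122+110 = 1040; mod 256 = 16 → 10.
Outer hash (recomputed tag): sum = 219+170+92+92+16 = 589; mod 256 = 77 → 4d.
Recomputed tag = 4d; claimed = 4d → match.

valid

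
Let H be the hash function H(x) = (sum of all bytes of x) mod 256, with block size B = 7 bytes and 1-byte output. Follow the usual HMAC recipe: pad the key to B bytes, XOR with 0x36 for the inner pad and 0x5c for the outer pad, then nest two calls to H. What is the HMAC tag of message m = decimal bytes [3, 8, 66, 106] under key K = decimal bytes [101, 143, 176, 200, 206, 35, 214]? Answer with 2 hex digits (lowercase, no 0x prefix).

5b

Key decimal bytes [101, 143, 176, 200, 206, 35, 214] = 65 8f b0 c8 ce 23 d6 is exactly B = 7 bytes: K' = 65 8f b0 c8 ce 23 d6.
K' ⊕ ipad = 53 b9 86 fe f8 15 e0.  K' ⊕ opad = 39 d3 ec 94 92 7f 8a.
Inner input = (K'⊕ipad) ∥ m = 53 b9 86 fe f8 15 e0 ∥ 03 08 42 6a.
Inner hash: sum = 83+185+134+254+248+21+224+3+8+66+106 = 1332; mod 256 = 52 → 34.
Outer input = (K'⊕opad) ∥ inner = 39 d3 ec 94 92 7f 8a ∥ 34.
Outer hash (tag): sum = 57+211+236+148+146+127+138+52 = 1115; mod 256 = 91 → 5b.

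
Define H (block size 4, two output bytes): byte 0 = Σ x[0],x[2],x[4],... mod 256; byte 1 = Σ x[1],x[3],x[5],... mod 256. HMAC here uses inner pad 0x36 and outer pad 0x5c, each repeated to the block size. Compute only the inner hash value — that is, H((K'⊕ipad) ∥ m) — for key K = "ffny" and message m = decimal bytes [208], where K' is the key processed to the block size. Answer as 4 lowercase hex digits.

Key "ffny" = 66 66 6e 79 is exactly B = 4 bytes: K' = 66 66 6e 79.
K' ⊕ ipad = 50 50 58 4f.
Inner input = 50 50 58 4f ∥ d0.
Inner hash: even-index sum = 376 mod 256 = 120; odd-index sum = 159 mod 256 = 159 → 78 9f.

789f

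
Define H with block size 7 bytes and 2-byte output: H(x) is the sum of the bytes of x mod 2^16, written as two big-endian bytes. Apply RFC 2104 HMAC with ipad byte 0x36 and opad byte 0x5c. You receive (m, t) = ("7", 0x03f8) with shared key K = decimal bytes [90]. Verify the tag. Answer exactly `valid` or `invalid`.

invalid

Key decimal bytes [90] = 5a is 1 byte ≤ B = 7; zero-pad to 7 bytes: K' = 5a 00 00 00 00 00 00.
K' ⊕ ipad = 6c 36 36 36 36 36 36; K' ⊕ opad = 06 5c 5c 5c 5c 5c 5c.
Inner hash: sum = 108+54+54+54+54+54+54+55 = 487 → 01 e7.
Outer hash (recomputed tag): sum = 6+92+92+92+92+92+92+1+231 = 790 → 03 16.
Recomputed tag = 0316; claimed = 03f8 → mismatch.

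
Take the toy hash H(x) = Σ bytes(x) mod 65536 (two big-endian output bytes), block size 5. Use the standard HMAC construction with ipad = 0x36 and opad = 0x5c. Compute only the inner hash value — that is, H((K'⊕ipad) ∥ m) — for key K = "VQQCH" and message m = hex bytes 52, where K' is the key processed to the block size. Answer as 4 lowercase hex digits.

Key "VQQCH" = 56 51 51 43 48 is exactly B = 5 bytes: K' = 56 51 51 43 48.
K' ⊕ ipad = 60 67 67 75 7e.
Inner input = 60 67 67 75 7e ∥ 52.
Inner hash: sum = 96+103+103+117+126+82 = 627 → 02 73.

0273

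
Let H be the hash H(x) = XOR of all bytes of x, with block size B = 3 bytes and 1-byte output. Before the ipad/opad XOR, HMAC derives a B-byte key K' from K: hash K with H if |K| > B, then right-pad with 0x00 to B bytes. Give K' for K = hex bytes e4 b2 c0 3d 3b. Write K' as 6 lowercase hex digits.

|K| = 5 > B = 3, so first hash the key.
H(K): XOR e4⊕b2⊕c0⊕3d⊕3b = 90.
Zero-pad H(K) = 90 to 3 bytes: K' = 90 00 00.

900000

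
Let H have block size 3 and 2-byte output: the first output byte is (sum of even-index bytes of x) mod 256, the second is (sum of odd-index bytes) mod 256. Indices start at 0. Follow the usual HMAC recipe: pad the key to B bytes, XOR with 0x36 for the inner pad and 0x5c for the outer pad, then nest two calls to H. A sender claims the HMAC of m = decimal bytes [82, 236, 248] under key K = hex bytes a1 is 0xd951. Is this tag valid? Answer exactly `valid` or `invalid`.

Key hex bytes a1 is 1 byte ≤ B = 3; zero-pad to 3 bytes: K' = a1 00 00.
K' ⊕ ipad = 97 36 36; K' ⊕ opad = fd 5c 5c.
Inner hash: even-index sum = 441 mod 256 = 185; odd-index sum = 384 mod 256 = 128 → b9 80.
Outer hash (recomputed tag): even-index sum = 473 mod 256 = 217; odd-index sum = 277 mod 256 = 21 → d9 15.
Recomputed tag = d915; claimed = d951 → mismatch.

invalid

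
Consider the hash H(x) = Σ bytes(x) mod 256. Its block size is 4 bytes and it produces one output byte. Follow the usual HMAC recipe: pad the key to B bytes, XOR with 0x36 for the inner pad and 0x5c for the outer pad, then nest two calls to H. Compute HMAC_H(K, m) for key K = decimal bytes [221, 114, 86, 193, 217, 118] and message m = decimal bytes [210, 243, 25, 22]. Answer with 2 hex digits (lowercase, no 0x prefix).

Key decimal bytes [221, 114, 86, 193, 217, 118] = dd 72 56 c1 d9 76 is 6 bytes > B = 4, so hash it first: H(key) = b5, then zero-pad to 4 bytes: K' = b5 00 00 00.
K' ⊕ ipad = 83 36 36 36.  K' ⊕ opad = e9 5c 5c 5c.
Inner input = (K'⊕ipad) ∥ m = 83 36 36 36 ∥ d2 f3 19 16.
Inner hash: sum = 131+54+54+54+210+243+25+22 = 793; mod 256 = 25 → 19.
Outer input = (K'⊕opad) ∥ inner = e9 5c 5c 5c ∥ 19.
Outer hash (tag): sum = 233+92+92+92+25 = 534; mod 256 = 22 → 16.

16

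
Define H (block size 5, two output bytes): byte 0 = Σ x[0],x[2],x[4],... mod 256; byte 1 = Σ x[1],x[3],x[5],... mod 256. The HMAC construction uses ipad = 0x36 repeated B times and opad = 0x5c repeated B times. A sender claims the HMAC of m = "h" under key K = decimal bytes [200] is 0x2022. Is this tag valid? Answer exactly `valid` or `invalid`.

valid

Key decimal bytes [200] = c8 is 1 byte ≤ B = 5; zero-pad to 5 bytes: K' = c8 00 00 00 00.
K' ⊕ ipad = fe 36 36 36 36; K' ⊕ opad = 94 5c 5c 5c 5c.
Inner hash: even-index sum = 362 mod 256 = 106; odd-index sum = 212 mod 256 = 212 → 6a d4.
Outer hash (recomputed tag): even-index sum = 544 mod 256 = 32; odd-index sum = 290 mod 256 = 34 → 20 22.
Recomputed tag = 2022; claimed = 2022 → match.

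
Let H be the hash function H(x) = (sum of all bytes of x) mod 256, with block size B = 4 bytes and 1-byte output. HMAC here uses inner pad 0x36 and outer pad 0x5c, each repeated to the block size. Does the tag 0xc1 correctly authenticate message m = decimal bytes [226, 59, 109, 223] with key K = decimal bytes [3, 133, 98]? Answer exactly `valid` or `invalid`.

invalid

Key decimal bytes [3, 133, 98] = 03 85 62 is 3 bytes ≤ B = 4; zero-pad to 4 bytes: K' = 03 85 62 00.
K' ⊕ ipad = 35 b3 54 36; K' ⊕ opad = 5f d9 3e 5c.
Inner hash: sum = 53+179+84+54+226+59+109+223 = 987; mod 256 = 219 → db.
Outer hash (recomputed tag): sum = 95+217+62+92+219 = 685; mod 256 = 173 → ad.
Recomputed tag = ad; claimed = c1 → mismatch.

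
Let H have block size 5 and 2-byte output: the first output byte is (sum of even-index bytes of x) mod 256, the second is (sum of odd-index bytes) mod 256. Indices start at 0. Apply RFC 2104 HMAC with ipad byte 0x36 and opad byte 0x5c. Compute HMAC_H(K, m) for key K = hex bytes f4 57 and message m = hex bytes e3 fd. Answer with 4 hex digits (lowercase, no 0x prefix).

da92

Key hex bytes f4 57 is 2 bytes ≤ B = 5; zero-pad to 5 bytes: K' = f4 57 00 00 00.
K' ⊕ ipad = c2 61 36 36 36.  K' ⊕ opad = a8 0b 5c 5c 5c.
Inner input = (K'⊕ipad) ∥ m = c2 61 36 36 36 ∥ e3 fd.
Inner hash: even-index sum = 555 mod 256 = 43; odd-index sum = 378 mod 256 = 122 → 2b 7a.
Outer input = (K'⊕opad) ∥ inner = a8 0b 5c 5c 5c ∥ 2b 7a.
Outer hash (tag): even-index sum = 474 mod 256 = 218; odd-index sum = 146 mod 256 = 146 → da 92.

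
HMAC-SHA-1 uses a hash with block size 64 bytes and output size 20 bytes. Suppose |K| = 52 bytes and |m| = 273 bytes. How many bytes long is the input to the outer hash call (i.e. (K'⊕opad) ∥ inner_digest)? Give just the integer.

84

Key is 52 ≤ 64 bytes, zero-padded: |K'| = 64.
Outer input = (K'⊕opad) ∥ H(inner) → 64 + 20 = 84 bytes.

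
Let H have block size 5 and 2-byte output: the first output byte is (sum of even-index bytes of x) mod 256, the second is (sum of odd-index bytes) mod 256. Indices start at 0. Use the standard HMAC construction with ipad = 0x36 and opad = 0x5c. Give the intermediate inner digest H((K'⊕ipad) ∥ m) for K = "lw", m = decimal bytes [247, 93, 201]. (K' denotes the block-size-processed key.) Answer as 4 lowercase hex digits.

Key "lw" = 6c 77 is 2 bytes ≤ B = 5; zero-pad to 5 bytes: K' = 6c 77 00 00 00.
K' ⊕ ipad = 5a 41 36 36 36.
Inner input = 5a 41 36 36 36 ∥ f7 5d c9.
Inner hash: even-index sum = 291 mod 256 = 35; odd-index sum = 567 mod 256 = 55 → 23 37.

2337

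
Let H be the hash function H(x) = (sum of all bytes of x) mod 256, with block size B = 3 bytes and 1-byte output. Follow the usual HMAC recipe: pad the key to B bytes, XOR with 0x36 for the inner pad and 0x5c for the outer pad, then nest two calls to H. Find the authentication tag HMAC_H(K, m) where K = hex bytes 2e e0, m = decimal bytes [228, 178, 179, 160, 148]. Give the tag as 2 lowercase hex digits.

2b

Key hex bytes 2e e0 is 2 bytes ≤ B = 3; zero-pad to 3 bytes: K' = 2e e0 00.
K' ⊕ ipad = 18 d6 36.  K' ⊕ opad = 72 bc 5c.
Inner input = (K'⊕ipad) ∥ m = 18 d6 36 ∥ e4 b2 b3 a0 94.
Inner hash: sum = 24+214+54+228+178+179+160+148 = 1185; mod 256 = 161 → a1.
Outer input = (K'⊕opad) ∥ inner = 72 bc 5c ∥ a1.
Outer hash (tag): sum = 114+188+92+161 = 555; mod 256 = 43 → 2b.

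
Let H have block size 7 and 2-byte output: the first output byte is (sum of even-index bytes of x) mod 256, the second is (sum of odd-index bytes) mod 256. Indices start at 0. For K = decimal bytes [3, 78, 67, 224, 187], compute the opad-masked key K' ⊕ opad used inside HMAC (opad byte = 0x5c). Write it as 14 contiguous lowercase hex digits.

5f121fbce75c5c

Key decimal bytes [3, 78, 67, 224, 187] = 03 4e 43 e0 bb is 5 bytes ≤ B = 7; zero-pad to 7 bytes: K' = 03 4e 43 e0 bb 00 00.
XOR each byte with 0x5c: 03⊕5c=5f, 4e⊕5c=12, 43⊕5c=1f, e0⊕5c=bc, bb⊕5c=e7, 00⊕5c=5c, 00⊕5c=5c.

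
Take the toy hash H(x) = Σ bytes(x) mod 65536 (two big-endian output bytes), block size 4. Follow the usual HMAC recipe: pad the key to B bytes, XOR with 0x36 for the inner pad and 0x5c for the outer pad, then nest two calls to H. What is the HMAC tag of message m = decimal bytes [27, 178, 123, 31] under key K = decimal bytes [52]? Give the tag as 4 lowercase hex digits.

0189

Key decimal bytes [52] = 34 is 1 byte ≤ B = 4; zero-pad to 4 bytes: K' = 34 00 00 00.
K' ⊕ ipad = 02 36 36 36.  K' ⊕ opad = 68 5c 5c 5c.
Inner input = (K'⊕ipad) ∥ m = 02 36 36 36 ∥ 1b b2 7b 1f.
Inner hash: sum = 2+54+54+54+27+178+123+31 = 523 → 02 0b.
Outer input = (K'⊕opad) ∥ inner = 68 5c 5c 5c ∥ 02 0b.
Outer hash (tag): sum = 104+92+92+92+2+11 = 393 → 01 89.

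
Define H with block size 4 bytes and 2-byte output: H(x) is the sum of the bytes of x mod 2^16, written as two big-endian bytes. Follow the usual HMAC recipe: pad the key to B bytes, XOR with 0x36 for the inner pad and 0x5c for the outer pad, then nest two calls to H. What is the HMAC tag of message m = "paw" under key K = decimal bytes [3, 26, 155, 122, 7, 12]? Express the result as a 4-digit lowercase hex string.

Key decimal bytes [3, 26, 155, 122, 7, 12] = 03 1a 9b 7a 07 0c is 6 bytes > B = 4, so hash it first: H(key) = 01 45, then zero-pad to 4 bytes: K' = 01 45 00 00.
K' ⊕ ipad = 37 73 36 36.  K' ⊕ opad = 5d 19 5c 5c.
Inner input = (K'⊕ipad) ∥ m = 37 73 36 36 ∥ 70 61 77.
Inner hash: sum = 55+115+54+54+112+97+119 = 606 → 02 5e.
Outer input = (K'⊕opad) ∥ inner = 5d 19 5c 5c ∥ 02 5e.
Outer hash (tag): sum = 93+25+92+92+2+94 = 398 → 01 8e.

018e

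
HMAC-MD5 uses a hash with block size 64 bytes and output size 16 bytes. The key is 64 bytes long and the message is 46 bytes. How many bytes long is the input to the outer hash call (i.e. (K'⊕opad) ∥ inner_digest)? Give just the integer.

Key is 64 ≤ 64 bytes, zero-padded: |K'| = 64.
Outer input = (K'⊕opad) ∥ H(inner) → 64 + 16 = 80 bytes.

80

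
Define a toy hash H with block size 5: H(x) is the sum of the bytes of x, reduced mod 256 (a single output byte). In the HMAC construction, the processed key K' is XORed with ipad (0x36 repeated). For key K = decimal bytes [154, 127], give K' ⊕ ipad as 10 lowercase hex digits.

ac49363636

Key decimal bytes [154, 127] = 9a 7f is 2 bytes ≤ B = 5; zero-pad to 5 bytes: K' = 9a 7f 00 00 00.
XOR each byte with 0x36: 9a⊕36=ac, 7f⊕36=49, 00⊕36=36, 00⊕36=36, 00⊕36=36.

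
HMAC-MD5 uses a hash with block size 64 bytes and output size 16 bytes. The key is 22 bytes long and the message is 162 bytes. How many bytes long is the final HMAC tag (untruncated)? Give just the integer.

The tag is one MD5 digest: 16 bytes.

16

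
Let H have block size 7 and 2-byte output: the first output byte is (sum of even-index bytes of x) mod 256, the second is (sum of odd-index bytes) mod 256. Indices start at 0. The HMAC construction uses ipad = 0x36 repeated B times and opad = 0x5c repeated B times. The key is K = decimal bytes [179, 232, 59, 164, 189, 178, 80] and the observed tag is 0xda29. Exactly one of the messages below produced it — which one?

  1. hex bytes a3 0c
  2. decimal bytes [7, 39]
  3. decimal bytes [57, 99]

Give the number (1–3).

Key decimal bytes [179, 232, 59, 164, 189, 178, 80] = b3 e8 3b a4 bd b2 50 is exactly B = 7 bytes: K' = b3 e8 3b a4 bd b2 50.
K' ⊕ ipad = 85 de 0d 92 8b 84 66; K' ⊕ opad = ef b4 67 f8 e1 ee 0c.
m1: inner = H(85 de 0d 92 8b 84 66 a3 0c) = 8f 97; tag = H(ef b4 67 f8 e1 ee 0c 8f 97) = da29 ← matches
m2: inner = H(85 de 0d 92 8b 84 66 07 27) = aa fb; tag = H(ef b4 67 f8 e1 ee 0c aa fb) = 3e44
m3: inner = H(85 de 0d 92 8b 84 66 39 63) = e6 2d; tag = H(ef b4 67 f8 e1 ee 0c e6 2d) = 7080

1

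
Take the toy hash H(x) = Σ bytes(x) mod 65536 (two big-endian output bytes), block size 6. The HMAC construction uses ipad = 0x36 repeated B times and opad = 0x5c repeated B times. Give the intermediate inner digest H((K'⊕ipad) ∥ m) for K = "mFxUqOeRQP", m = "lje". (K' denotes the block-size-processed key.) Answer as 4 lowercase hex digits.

02f6

Key "mFxUqOeRQP" = 6d 46 78 55 71 4f 65 52 51 50 is 10 bytes > B = 6, so hash it first: H(key) = 03 98, then zero-pad to 6 bytes: K' = 03 98 00 00 00 00.
K' ⊕ ipad = 35 ae 36 36 36 36.
Inner input = 35 ae 36 36 36 36 ∥ 6c 6a 65.
Inner hash: sum = 53+174+54+54+54+54+108+106+101 = 758 → 02 f6.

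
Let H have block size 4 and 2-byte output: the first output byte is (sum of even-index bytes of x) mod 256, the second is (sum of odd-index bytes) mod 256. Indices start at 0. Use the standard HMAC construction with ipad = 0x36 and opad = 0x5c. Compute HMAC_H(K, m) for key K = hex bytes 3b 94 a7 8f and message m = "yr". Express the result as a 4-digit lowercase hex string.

7968

Key hex bytes 3b 94 a7 8f is exactly B = 4 bytes: K' = 3b 94 a7 8f.
K' ⊕ ipad = 0d a2 91 b9.  K' ⊕ opad = 67 c8 fb d3.
Inner input = (K'⊕ipad) ∥ m = 0d a2 91 b9 ∥ 79 72.
Inner hash: even-index sum = 279 mod 256 = 23; odd-index sum = 461 mod 256 = 205 → 17 cd.
Outer input = (K'⊕opad) ∥ inner = 67 c8 fb d3 ∥ 17 cd.
Outer hash (tag): even-index sum = 377 mod 256 = 121; odd-index sum = 616 mod 256 = 104 → 79 68.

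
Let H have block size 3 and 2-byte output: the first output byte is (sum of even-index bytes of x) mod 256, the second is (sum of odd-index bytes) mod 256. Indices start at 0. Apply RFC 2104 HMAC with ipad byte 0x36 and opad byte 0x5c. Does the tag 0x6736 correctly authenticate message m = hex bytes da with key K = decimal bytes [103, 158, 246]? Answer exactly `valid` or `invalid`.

Key decimal bytes [103, 158, 246] = 67 9e f6 is exactly B = 3 bytes: K' = 67 9e f6.
K' ⊕ ipad = 51 a8 c0; K' ⊕ opad = 3b c2 aa.
Inner hash: even-index sum = 273 mod 256 = 17; odd-index sum = 386 mod 256 = 130 → 11 82.
Outer hash (recomputed tag): even-index sum = 359 mod 256 = 103; odd-index sum = 211 mod 256 = 211 → 67 d3.
Recomputed tag = 67d3; claimed = 6736 → mismatch.

invalid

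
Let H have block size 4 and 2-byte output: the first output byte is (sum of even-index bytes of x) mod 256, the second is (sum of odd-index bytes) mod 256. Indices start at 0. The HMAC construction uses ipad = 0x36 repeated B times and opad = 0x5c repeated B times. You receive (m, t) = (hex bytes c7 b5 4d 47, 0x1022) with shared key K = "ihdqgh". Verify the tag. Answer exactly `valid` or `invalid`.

Key "ihdqgh" = 69 68 64 71 67 68 is 6 bytes > B = 4, so hash it first: H(key) = 34 41, then zero-pad to 4 bytes: K' = 34 41 00 00.
K' ⊕ ipad = 02 77 36 36; K' ⊕ opad = 68 1d 5c 5c.
Inner hash: even-index sum = 332 mod 256 = 76; odd-index sum = 425 mod 256 = 169 → 4c a9.
Outer hash (recomputed tag): even-index sum = 272 mod 256 = 16; odd-index sum = 290 mod 256 = 34 → 10 22.
Recomputed tag = 1022; claimed = 1022 → match.

valid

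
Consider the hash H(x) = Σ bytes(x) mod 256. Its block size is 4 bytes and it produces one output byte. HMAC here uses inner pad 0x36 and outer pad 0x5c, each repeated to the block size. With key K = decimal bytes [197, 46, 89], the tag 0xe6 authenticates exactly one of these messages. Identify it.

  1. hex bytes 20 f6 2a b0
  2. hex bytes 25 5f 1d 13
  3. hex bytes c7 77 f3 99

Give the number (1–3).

3

Key decimal bytes [197, 46, 89] = c5 2e 59 is 3 bytes ≤ B = 4; zero-pad to 4 bytes: K' = c5 2e 59 00.
K' ⊕ ipad = f3 18 6f 36; K' ⊕ opad = 99 72 05 5c.
m1: inner = H(f3 18 6f 36 20 f6 2a b0) = a0; tag = H(99 72 05 5c a0) = 0c
m2: inner = H(f3 18 6f 36 25 5f 1d 13) = 64; tag = H(99 72 05 5c 64) = d0
m3: inner = H(f3 18 6f 36 c7 77 f3 99) = 7a; tag = H(99 72 05 5c 7a) = e6 ← matches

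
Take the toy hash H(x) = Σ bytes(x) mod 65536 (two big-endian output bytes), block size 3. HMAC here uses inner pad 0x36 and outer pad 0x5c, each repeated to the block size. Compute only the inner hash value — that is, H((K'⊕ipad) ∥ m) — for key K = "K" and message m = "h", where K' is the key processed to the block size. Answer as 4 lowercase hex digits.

Key "K" = 4b is 1 byte ≤ B = 3; zero-pad to 3 bytes: K' = 4b 00 00.
K' ⊕ ipad = 7d 36 36.
Inner input = 7d 36 36 ∥ 68.
Inner hash: sum = 125+54+54+104 = 337 → 01 51.

0151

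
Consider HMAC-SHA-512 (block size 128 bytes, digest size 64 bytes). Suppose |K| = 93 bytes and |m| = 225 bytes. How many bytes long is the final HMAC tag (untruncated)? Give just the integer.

64

The tag is one SHA-512 digest: 64 bytes.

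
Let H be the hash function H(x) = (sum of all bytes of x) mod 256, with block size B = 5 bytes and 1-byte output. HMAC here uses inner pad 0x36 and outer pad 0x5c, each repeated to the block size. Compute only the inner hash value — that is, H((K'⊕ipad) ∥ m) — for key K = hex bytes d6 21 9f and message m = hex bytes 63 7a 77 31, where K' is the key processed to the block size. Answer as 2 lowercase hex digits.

Key hex bytes d6 21 9f is 3 bytes ≤ B = 5; zero-pad to 5 bytes: K' = d6 21 9f 00 00.
K' ⊕ ipad = e0 17 a9 36 36.
Inner input = e0 17 a9 36 36 ∥ 63 7a 77 31.
Inner hash: sum = 224+23+169+54+54+99+122+119+49 = 913; mod 256 = 145 → 91.

91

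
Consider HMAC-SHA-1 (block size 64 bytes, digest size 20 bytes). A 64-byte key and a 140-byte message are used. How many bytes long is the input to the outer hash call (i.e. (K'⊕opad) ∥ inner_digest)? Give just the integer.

84

Key is 64 ≤ 64 bytes, zero-padded: |K'| = 64.
Outer input = (K'⊕opad) ∥ H(inner) → 64 + 20 = 84 bytes.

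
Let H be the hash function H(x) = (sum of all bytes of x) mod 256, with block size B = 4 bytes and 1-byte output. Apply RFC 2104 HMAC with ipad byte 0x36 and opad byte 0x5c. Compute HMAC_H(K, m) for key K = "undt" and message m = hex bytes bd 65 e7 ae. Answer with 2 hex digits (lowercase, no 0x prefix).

a1

Key "undt" = 75 6e 64 74 is exactly B = 4 bytes: K' = 75 6e 64 74.
K' ⊕ ipad = 43 58 52 42.  K' ⊕ opad = 29 32 38 28.
Inner input = (K'⊕ipad) ∥ m = 43 58 52 42 ∥ bd 65 e7 ae.
Inner hash: sum = 67+88+82+66+189+101+231+174 = 998; mod 256 = 230 → e6.
Outer input = (K'⊕opad) ∥ inner = 29 32 38 28 ∥ e6.
Outer hash (tag): sum = 41+50+56+40+230 = 417; mod 256 = 161 → a1.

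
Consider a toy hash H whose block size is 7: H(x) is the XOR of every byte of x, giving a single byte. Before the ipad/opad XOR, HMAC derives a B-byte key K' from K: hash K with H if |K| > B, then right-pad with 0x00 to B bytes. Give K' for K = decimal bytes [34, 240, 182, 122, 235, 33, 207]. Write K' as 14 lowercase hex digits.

22f0b67aeb21cf

Key decimal bytes [34, 240, 182, 122, 235, 33, 207] = 22 f0 b6 7a eb 21 cf is exactly B = 7 bytes: K' = 22 f0 b6 7a eb 21 cf.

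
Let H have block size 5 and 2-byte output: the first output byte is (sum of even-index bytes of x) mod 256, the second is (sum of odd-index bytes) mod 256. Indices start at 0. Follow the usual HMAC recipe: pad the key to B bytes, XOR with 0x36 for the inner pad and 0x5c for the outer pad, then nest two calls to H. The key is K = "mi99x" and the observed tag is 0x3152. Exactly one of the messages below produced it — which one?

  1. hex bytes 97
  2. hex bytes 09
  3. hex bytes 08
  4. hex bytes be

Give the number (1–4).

2

Key "mi99x" = 6d 69 39 39 78 is exactly B = 5 bytes: K' = 6d 69 39 39 78.
K' ⊕ ipad = 5b 5f 0f 0f 4e; K' ⊕ opad = 31 35 65 65 24.
m1: inner = H(5b 5f 0f 0f 4e 97) = b8 05; tag = H(31 35 65 65 24 b8 05) = bf52
m2: inner = H(5b 5f 0f 0f 4e 09) = b8 77; tag = H(31 35 65 65 24 b8 77) = 3152 ← matches
m3: inner = H(5b 5f 0f 0f 4e 08) = b8 76; tag = H(31 35 65 65 24 b8 76) = 3052
m4: inner = H(5b 5f 0f 0f 4e be) = b8 2c; tag = H(31 35 65 65 24 b8 2c) = e652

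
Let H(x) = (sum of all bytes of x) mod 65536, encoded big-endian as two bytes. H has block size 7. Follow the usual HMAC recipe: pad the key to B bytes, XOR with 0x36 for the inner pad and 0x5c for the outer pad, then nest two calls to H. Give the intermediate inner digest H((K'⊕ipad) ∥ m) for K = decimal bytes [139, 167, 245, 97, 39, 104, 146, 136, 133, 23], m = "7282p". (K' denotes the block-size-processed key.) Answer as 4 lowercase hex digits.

Key decimal bytes [139, 167, 245, 97, 39, 104, 146, 136, 133, 23] = 8b a7 f5 61 27 68 92 88 85 17 is 10 bytes > B = 7, so hash it first: H(key) = 04 cd, then zero-pad to 7 bytes: K' = 04 cd 00 00 00 00 00.
K' ⊕ ipad = 32 fb 36 36 36 36 36.
Inner input = 32 fb 36 36 36 36 36 ∥ 37 32 38 32 70.
Inner hash: sum = 50+251+54+54+54+54+54+55+50+56+50+112 = 894 → 03 7e.

037e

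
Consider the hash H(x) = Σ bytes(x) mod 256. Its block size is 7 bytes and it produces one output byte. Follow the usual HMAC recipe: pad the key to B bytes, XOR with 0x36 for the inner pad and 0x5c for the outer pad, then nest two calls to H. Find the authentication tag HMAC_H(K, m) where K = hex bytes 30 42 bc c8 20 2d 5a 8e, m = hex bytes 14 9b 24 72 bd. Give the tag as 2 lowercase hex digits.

Key hex bytes 30 42 bc c8 20 2d 5a 8e is 8 bytes > B = 7, so hash it first: H(key) = 2b, then zero-pad to 7 bytes: K' = 2b 00 00 00 00 00 00.
K' ⊕ ipad = 1d 36 36 36 36 36 36.  K' ⊕ opad = 77 5c 5c 5c 5c 5c 5c.
Inner input = (K'⊕ipad) ∥ m = 1d 36 36 36 36 36 36 ∥ 14 9b 24 72 bd.
Inner hash: sum = 29+54+54+54+54+54+54+20+155+36+114+189 = 867; mod 256 = 99 → 63.
Outer input = (K'⊕opad) ∥ inner = 77 5c 5c 5c 5c 5c 5c ∥ 63.
Outer hash (tag): sum = 119+92+92+92+92+92+92+99 = 770; mod 256 = 2 → 02.

02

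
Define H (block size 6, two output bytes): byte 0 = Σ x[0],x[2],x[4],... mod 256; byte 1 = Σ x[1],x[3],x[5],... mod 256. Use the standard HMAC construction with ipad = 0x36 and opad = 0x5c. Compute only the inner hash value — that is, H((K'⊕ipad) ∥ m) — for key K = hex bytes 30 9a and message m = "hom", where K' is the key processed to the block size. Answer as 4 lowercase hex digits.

4787

Key hex bytes 30 9a is 2 bytes ≤ B = 6; zero-pad to 6 bytes: K' = 30 9a 00 00 00 00.
K' ⊕ ipad = 06 ac 36 36 36 36.
Inner input = 06 ac 36 36 36 36 ∥ 68 6f 6d.
Inner hash: even-index sum = 327 mod 256 = 71; odd-index sum = 391 mod 256 = 135 → 47 87.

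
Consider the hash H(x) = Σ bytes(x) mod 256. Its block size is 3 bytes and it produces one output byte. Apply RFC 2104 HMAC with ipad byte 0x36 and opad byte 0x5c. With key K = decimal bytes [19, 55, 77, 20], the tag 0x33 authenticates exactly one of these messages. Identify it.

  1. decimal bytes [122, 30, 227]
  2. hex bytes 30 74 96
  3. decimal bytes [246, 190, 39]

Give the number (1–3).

1

Key decimal bytes [19, 55, 77, 20] = 13 37 4d 14 is 4 bytes > B = 3, so hash it first: H(key) = ab, then zero-pad to 3 bytes: K' = ab 00 00.
K' ⊕ ipad = 9d 36 36; K' ⊕ opad = f7 5c 5c.
m1: inner = H(9d 36 36 7a 1e e3) = 84; tag = H(f7 5c 5c 84) = 33 ← matches
m2: inner = H(9d 36 36 30 74 96) = 43; tag = H(f7 5c 5c 43) = f2
m3: inner = H(9d 36 36 f6 be 27) = e4; tag = H(f7 5c 5c e4) = 93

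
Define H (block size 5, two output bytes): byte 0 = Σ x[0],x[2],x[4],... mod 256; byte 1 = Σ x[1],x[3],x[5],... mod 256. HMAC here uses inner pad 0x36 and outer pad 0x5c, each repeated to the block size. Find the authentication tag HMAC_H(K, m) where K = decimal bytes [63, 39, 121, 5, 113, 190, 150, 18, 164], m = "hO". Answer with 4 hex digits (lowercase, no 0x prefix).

Key decimal bytes [63, 39, 121, 5, 113, 190, 150, 18, 164] = 3f 27 79 05 71 be 96 12 a4 is 9 bytes > B = 5, so hash it first: H(key) = 63 fc, then zero-pad to 5 bytes: K' = 63 fc 00 00 00.
K' ⊕ ipad = 55 ca 36 36 36.  K' ⊕ opad = 3f a0 5c 5c 5c.
Inner input = (K'⊕ipad) ∥ m = 55 ca 36 36 36 ∥ 68 4f.
Inner hash: even-index sum = 272 mod 256 = 16; odd-index sum = 360 mod 256 = 104 → 10 68.
Outer input = (K'⊕opad) ∥ inner = 3f a0 5c 5c 5c ∥ 10 68.
Outer hash (tag): even-index sum = 351 mod 256 = 95; odd-index sum = 268 mod 256 = 12 → 5f 0c.

5f0c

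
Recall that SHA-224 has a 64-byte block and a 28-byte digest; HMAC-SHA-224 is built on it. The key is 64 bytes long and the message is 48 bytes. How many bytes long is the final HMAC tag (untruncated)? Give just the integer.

The tag is one SHA-224 digest: 28 bytes.

28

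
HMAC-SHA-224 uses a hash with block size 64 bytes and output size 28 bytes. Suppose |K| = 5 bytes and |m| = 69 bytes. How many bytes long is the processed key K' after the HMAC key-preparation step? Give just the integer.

64

Key is 5 ≤ 64 bytes, zero-padded: |K'| = 64.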